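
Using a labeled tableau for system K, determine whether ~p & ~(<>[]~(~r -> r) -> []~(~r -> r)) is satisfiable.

Satisfiable (open branch found)

1. ~p & ~(<>[]~(~r -> r) -> []~(~r -> r)), w0
2. ~p, w0
3. ~(<>[]~(~r -> r) -> []~(~r -> r)), w0
4. <>[]~(~r -> r), w0
5. ~[]~(~r -> r), w0
6. []~(~r -> r), w1
7. ~r -> r, w2
8. r, w2
Accessibility: w0Rw1, w0Rw2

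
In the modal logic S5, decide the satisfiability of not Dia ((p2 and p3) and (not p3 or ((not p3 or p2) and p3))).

Satisfiable

1. not Dia ((p2 and p3) and (not p3 or ((not p3 or p2) and p3))), 0
2. not ((p2 and p3) and (not p3 or ((not p3 or p2) and p3))), 0   [neg-Dia-rule on 1 via 0R0]
3. not (not p3 or ((not p3 or p2) and p3)), 0   [neg-and-rule on 2 (branches; this branch)]
4. p3, 0   [neg-or-rule on 3]
5. not ((not p3 or p2) and p3), 0   [neg-or-rule on 3]
6. not (not p3 or p2), 0   [neg-and-rule on 5 (branches; this branch)]
7. not p2, 0   [neg-or-rule on 6]
Accessibility: 0R0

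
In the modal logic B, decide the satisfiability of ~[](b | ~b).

Unsatisfiable

1. ~[](b | ~b), w0
2. ~(b | ~b), w1
3. ~b, w1
4. b, w1
Accessibility: w0Rw0, w0Rw1, w1Rw0, w1Rw1
Branch closes: b and ~b both at w1.
All branches of the tableau close; one closing branch shown above.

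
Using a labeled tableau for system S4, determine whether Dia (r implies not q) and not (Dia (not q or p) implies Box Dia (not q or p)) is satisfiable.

Satisfiable

1. Dia (r implies not q) and not (Dia (not q or p) implies Box Dia (not q or p)), w0
2. Dia (r implies not q), w0
3. not (Dia (not q or p) implies Box Dia (not q or p)), w0
4. Dia (not q or p), w0
5. not Box Dia (not q or p), w0
6. r implies not q, w1
7. not q, w1
8. not q or p, w2
9. p, w2
10. not Dia (not q or p), w3
11. not (not q or p), w3
12. q, w3
13. not p, w3
Accessibility: w0Rw0, w0Rw1, w0Rw2, w0Rw3, w1Rw1, w2Rw2, w3Rw3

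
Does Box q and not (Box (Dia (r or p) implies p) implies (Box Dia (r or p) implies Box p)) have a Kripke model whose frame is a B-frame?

Unsatisfiable

1. Box q and not (Box (Dia (r or p) implies p) implies (Box Dia (r or p) implies Box p)), u
2. Box q, u   [and-rule on 1]
3. not (Box (Dia (r or p) implies p) implies (Box Dia (r or p) implies Box p)), u   [and-rule on 1]
4. Box (Dia (r or p) implies p), u   [neg-implies-rule on 3]
5. not (Box Dia (r or p) implies Box p), u   [neg-implies-rule on 3]
6. Box Dia (r or p), u   [neg-implies-rule on 5]
7. not Box p, u   [neg-implies-rule on 5]
8. q, u   [Box-rule on 2 via uRu]
9. Dia (r or p) implies p, u   [Box-rule on 4 via uRu]
10. Dia (r or p), u   [Box-rule on 6 via uRu]
11. not Dia (r or p), u   [implies-rule on 9 (branches; this branch)]
12. not (r or p), u   [neg-Dia-rule on 11 via uRu]
13. not r, u   [neg-or-rule on 12]
14. not p, u   [neg-or-rule on 12]
15. not p, v   [neg-Box-rule on 7: fresh world v, uRv]
16. q, v   [Box-rule on 2 via uRv]
17. Dia (r or p) implies p, v   [Box-rule on 4 via uRv]
18. Dia (r or p), v   [Box-rule on 6 via uRv]
19. not (r or p), v   [neg-Dia-rule on 11 via uRv]
20. not r, v   [neg-or-rule on 19]
21. not Dia (r or p), v   [implies-rule on 17 (branches; this branch)]
22. r or p, w   [Dia-rule on 10: fresh world w, uRw]
23. q, w   [Box-rule on 2 via uRw]
24. Dia (r or p) implies p, w   [Box-rule on 4 via uRw]
25. Dia (r or p), w   [Box-rule on 6 via uRw]
26. not (r or p), w   [neg-Dia-rule on 11 via uRw]
27. not r, w   [neg-or-rule on 26]
28. not p, w   [neg-or-rule on 26]
29. p, w   [or-rule on 22 (branches; this branch)]
Accessibility: uRu, uRv, uRw, vRu, vRv, wRu, wRw
Branch closes: p and not p both at w.
(One branch shown.) All branches close.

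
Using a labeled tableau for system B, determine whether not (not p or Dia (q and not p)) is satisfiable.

1. not (not p or Dia (q and not p)), w0
2. p, w0   [neg-or-rule on 1]
3. not Dia (q and not p), w0   [neg-or-rule on 1]
4. not (q and not p), w0   [neg-Dia-rule on 3 via w0Rw0]
Accessibility: w0Rw0

Yes, satisfiable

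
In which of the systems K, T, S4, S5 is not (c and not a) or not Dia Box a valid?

S4-tableau for the negation not (not (c and not a) or not Dia Box a):
1. not (not (c and not a) or not Dia Box a), w0
2. c and not a, w0
3. Dia Box a, w0
4. c, w0
5. not a, w0
6. Box a, w1
7. a, w1
Accessibility: w0Rw0, w0Rw1, w1Rw1
Complete open branch: countermodel on an S4-frame, so not valid in S4, nor in K, T (the same frame is also a K-frame and a T-frame).
S5-tableau for the negation not (not (c and not a) or not Dia Box a):
1. not (not (c and not a) or not Dia Box a), w0
2. c and not a, w0
3. Dia Box a, w0
4. c, w0
5. not a, w0
6. Box a, w1
7. a, w0
Accessibility: w0Rw0, w0Rw1, w1Rw0, w1Rw1
Branch closes: a and not a both at w0.
Every branch closes (one shown): valid in S5.

S5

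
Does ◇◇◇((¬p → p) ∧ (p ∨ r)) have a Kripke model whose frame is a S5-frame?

1. ◇◇◇((¬p → p) ∧ (p ∨ r)), w0
2. ◇◇((¬p → p) ∧ (p ∨ r)), w1
3. ◇((¬p → p) ∧ (p ∨ r)), w2
4. (¬p → p) ∧ (p ∨ r), w3
5. ¬p → p, w3
6. p ∨ r, w3
7. p, w3
8. r, w3
Accessibility: w0Rw0, w0Rw1, w0Rw2, w0Rw3, w1Rw0, w1Rw1, w1Rw2, w1Rw3, w2Rw0, w2Rw1, w2Rw2, w2Rw3, w3Rw0, w3Rw1, w3Rw2, w3Rw3

Satisfiable (open branch found)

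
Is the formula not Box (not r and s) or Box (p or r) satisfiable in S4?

1. not Box (not r and s) or Box (p or r), u
2. Box (p or r), u
3. p or r, u
4. r, u
Accessibility: uRu

Satisfiable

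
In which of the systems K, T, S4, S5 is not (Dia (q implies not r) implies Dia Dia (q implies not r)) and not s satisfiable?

K-tableau for the formula:
1. not (Dia (q implies not r) implies Dia Dia (q implies not r)) and not s, w0
2. not (Dia (q implies not r) implies Dia Dia (q implies not r)), w0   [and-rule on 1]
3. not s, w0   [and-rule on 1]
4. Dia (q implies not r), w0   [neg-implies-rule on 2]
5. not Dia Dia (q implies not r), w0   [neg-implies-rule on 2]
6. q implies not r, w1   [Dia-rule on 4: fresh world w1, w0Rw1]
7. not Dia (q implies not r), w1   [neg-Dia-rule on 5 via w0Rw1]
8. not r, w1   [implies-rule on 6 (branches; this branch)]
Accessibility: w0Rw1
Complete open branch: satisfiable in K.
T-tableau for the formula:
1. not (Dia (q implies not r) implies Dia Dia (q implies not r)) and not s, w0
2. not (Dia (q implies not r) implies Dia Dia (q implies not r)), w0   [and-rule on 1]
3. not s, w0   [and-rule on 1]
4. Dia (q implies not r), w0   [neg-implies-rule on 2]
5. not Dia Dia (q implies not r), w0   [neg-implies-rule on 2]
6. not Dia (q implies not r), w0   [neg-Dia-rule on 5 via w0Rw0]
7. not (q implies not r), w0   [neg-Dia-rule on 6 via w0Rw0]
8. q, w0   [neg-implies-rule on 7]
9. r, w0   [neg-implies-rule on 7]
10. q implies not r, w1   [Dia-rule on 4: fresh world w1, w0Rw1]
11. not Dia (q implies not r), w1   [neg-Dia-rule on 5 via w0Rw1]
12. not (q implies not r), w1   [neg-Dia-rule on 6 via w0Rw1]
13. q, w1   [neg-implies-rule on 12]
14. r, w1   [neg-implies-rule on 12]
15. not r, w1   [implies-rule on 10 (branches; this branch)]
Accessibility: w0Rw0, w0Rw1, w1Rw1
Branch closes: r and not r both at w1.
Every branch closes (one shown): unsatisfiable in T, hence also in S4, S5 (every S4/S5-frame is a T-frame).

K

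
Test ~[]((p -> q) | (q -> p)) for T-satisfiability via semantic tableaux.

Unsatisfiable (every branch closes)

1. ~[]((p -> q) | (q -> p)), w0
2. ~((p -> q) | (q -> p)), w1
3. ~(p -> q), w1
4. ~(q -> p), w1
5. p, w1
6. ~q, w1
7. q, w1
8. ~p, w1
Accessibility: w0Rw0, w0Rw1, w1Rw1
Branch closes: q and ~q both at w1.
Every branch closes; the branch above is one of them.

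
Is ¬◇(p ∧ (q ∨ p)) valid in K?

Tableau for the negation ◇(p ∧ (q ∨ p)):
1. ◇(p ∧ (q ∨ p)), u
2. p ∧ (q ∨ p), v   [◇-rule on 1: fresh world v, uRv]
3. p, v   [∧-rule on 2]
4. q ∨ p, v   [∧-rule on 2]
Accessibility: uRv
The negation has an open branch (countermodel exists).

Not valid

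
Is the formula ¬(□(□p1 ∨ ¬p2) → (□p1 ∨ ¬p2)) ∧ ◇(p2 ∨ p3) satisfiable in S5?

Unsatisfiable

1. ¬(□(□p1 ∨ ¬p2) → (□p1 ∨ ¬p2)) ∧ ◇(p2 ∨ p3), u
2. ¬(□(□p1 ∨ ¬p2) → (□p1 ∨ ¬p2)), u
3. ◇(p2 ∨ p3), u
4. □(□p1 ∨ ¬p2), u
5. ¬(□p1 ∨ ¬p2), u
6. ¬□p1, u
7. p2, u
8. □p1 ∨ ¬p2, u
9. □p1, u
10. p1, u
11. p2 ∨ p3, v
12. □p1 ∨ ¬p2, v
13. p1, v
14. p3, v
15. ¬p2, v
16. ¬p1, w
17. □p1 ∨ ¬p2, w
18. p1, w
Accessibility: uRu, uRv, uRw, vRu, vRv, vRw, wRu, wRv, wRw
Branch closes: p1 and ¬p1 both at w.
All branches of the tableau close; one closing branch shown above.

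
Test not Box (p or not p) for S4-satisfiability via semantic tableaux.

1. not Box (p or not p), u
2. not (p or not p), v
3. not p, v
4. p, v
Accessibility: uRu, uRv, vRv
Branch closes: p and not p both at v.
All branches of the tableau close; one closing branch shown above.

No, unsatisfiable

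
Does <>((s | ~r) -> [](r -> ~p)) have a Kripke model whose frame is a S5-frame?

1. <>((s | ~r) -> [](r -> ~p)), w0
2. (s | ~r) -> [](r -> ~p), w1   [<>-rule on 1: fresh world w1, w0Rw1]
3. [](r -> ~p), w1   [->-rule on 2 (branches; this branch)]
4. r -> ~p, w0   [[]-rule on 3 via w1Rw0]
5. r -> ~p, w1   [[]-rule on 3 via w1Rw1]
6. ~p, w0   [->-rule on 4 (branches; this branch)]
7. ~p, w1   [->-rule on 5 (branches; this branch)]
Accessibility: w0Rw0, w0Rw1, w1Rw0, w1Rw1

Satisfiable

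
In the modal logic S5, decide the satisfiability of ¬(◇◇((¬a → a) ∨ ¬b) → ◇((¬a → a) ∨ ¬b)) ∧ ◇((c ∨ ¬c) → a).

1. ¬(◇◇((¬a → a) ∨ ¬b) → ◇((¬a → a) ∨ ¬b)) ∧ ◇((c ∨ ¬c) → a), w0
2. ¬(◇◇((¬a → a) ∨ ¬b) → ◇((¬a → a) ∨ ¬b)), w0
3. ◇((c ∨ ¬c) → a), w0
4. ◇◇((¬a → a) ∨ ¬b), w0
5. ¬◇((¬a → a) ∨ ¬b), w0
6. ¬((¬a → a) ∨ ¬b), w0
7. ¬(¬a → a), w0
8. b, w0
9. ¬a, w0
10. (c ∨ ¬c) → a, w1
11. ¬((¬a → a) ∨ ¬b), w1
12. ¬(¬a → a), w1
13. b, w1
14. ¬a, w1
15. ¬(c ∨ ¬c), w1
16. ¬c, w1
17. c, w1
Accessibility: w0Rw0, w0Rw1, w1Rw0, w1Rw1
Branch closes: c and ¬c both at w1.
Every branch closes; the branch above is one of them.

Unsatisfiable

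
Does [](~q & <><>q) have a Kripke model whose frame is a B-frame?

Yes, satisfiable

1. [](~q & <><>q), w0
2. ~q & <><>q, w0
3. ~q, w0
4. <><>q, w0
5. <>q, w1
6. ~q & <><>q, w1
7. ~q, w1
8. <><>q, w1
9. q, w2
10. <>q, w3
11. q, w4
Accessibility: w0Rw0, w0Rw1, w1Rw0, w1Rw1, w1Rw2, w1Rw3, w2Rw1, w2Rw2, w3Rw1, w3Rw3, w3Rw4, w4Rw3, w4Rw4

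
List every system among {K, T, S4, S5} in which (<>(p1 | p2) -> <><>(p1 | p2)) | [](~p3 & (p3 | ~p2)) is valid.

T, S4, S5

K-tableau for the negation ~((<>(p1 | p2) -> <><>(p1 | p2)) | [](~p3 & (p3 | ~p2))):
1. ~((<>(p1 | p2) -> <><>(p1 | p2)) | [](~p3 & (p3 | ~p2))), u
2. ~(<>(p1 | p2) -> <><>(p1 | p2)), u
3. ~[](~p3 & (p3 | ~p2)), u
4. <>(p1 | p2), u
5. ~<><>(p1 | p2), u
6. ~(~p3 & (p3 | ~p2)), v
7. ~<>(p1 | p2), v
8. ~(p3 | ~p2), v
9. ~p3, v
10. p2, v
11. p1 | p2, w
12. ~<>(p1 | p2), w
13. p2, w
Accessibility: uRv, uRw
Complete open branch: countermodel on a K-frame, so not valid in K.
T-tableau for the negation ~((<>(p1 | p2) -> <><>(p1 | p2)) | [](~p3 & (p3 | ~p2))):
1. ~((<>(p1 | p2) -> <><>(p1 | p2)) | [](~p3 & (p3 | ~p2))), u
2. ~(<>(p1 | p2) -> <><>(p1 | p2)), u
3. ~[](~p3 & (p3 | ~p2)), u
4. <>(p1 | p2), u
5. ~<><>(p1 | p2), u
6. ~<>(p1 | p2), u
7. ~(p1 | p2), u
8. ~p1, u
9. ~p2, u
10. ~(~p3 & (p3 | ~p2)), v
11. ~<>(p1 | p2), v
12. ~(p1 | p2), v
13. ~p1, v
14. ~p2, v
15. p3, v
16. p1 | p2, w
17. ~<>(p1 | p2), w
18. ~(p1 | p2), w
19. ~p1, w
20. ~p2, w
21. p2, w
Accessibility: uRu, uRv, uRw, vRv, wRw
Branch closes: p2 and ~p2 both at w.
Every branch closes (one shown): valid in T, hence also in S4, S5 (every theorem of T is a theorem of S4 and S5).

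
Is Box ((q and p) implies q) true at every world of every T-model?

Tableau for the negation not Box ((q and p) implies q):
1. not Box ((q and p) implies q), w0
2. not ((q and p) implies q), w1   [neg-Box-rule on 1: fresh world w1, w0Rw1]
3. q and p, w1   [neg-implies-rule on 2]
4. not q, w1   [neg-implies-rule on 2]
5. q, w1   [and-rule on 3]
6. p, w1   [and-rule on 3]
Accessibility: w0Rw0, w0Rw1, w1Rw1
Branch closes: q and not q both at w1.
All branches of the negation close; one closing branch shown above.

Valid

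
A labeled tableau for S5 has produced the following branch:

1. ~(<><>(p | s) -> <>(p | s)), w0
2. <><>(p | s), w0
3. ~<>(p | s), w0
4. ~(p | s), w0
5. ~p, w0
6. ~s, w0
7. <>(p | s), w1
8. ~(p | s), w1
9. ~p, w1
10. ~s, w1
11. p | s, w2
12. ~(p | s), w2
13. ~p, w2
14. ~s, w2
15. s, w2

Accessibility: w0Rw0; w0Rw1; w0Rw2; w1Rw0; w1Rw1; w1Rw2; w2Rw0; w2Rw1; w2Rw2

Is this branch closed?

Both s and ~s appear at w2.

Closed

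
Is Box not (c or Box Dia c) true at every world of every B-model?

Not valid

Tableau for the negation not Box not (c or Box Dia c):
1. not Box not (c or Box Dia c), 0
2. c or Box Dia c, 1
3. Box Dia c, 1
4. Dia c, 0
5. Dia c, 1
6. c, 2
7. c, 3
8. Dia c, 3
9. c, 4
Accessibility: 0R0, 0R1, 0R2, 1R0, 1R1, 1R3, 2R0, 2R2, 3R1, 3R3, 3R4, 4R3, 4R4
The negation has an open branch (countermodel exists).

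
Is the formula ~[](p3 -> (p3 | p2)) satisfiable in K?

1. ~[](p3 -> (p3 | p2)), w0
2. ~(p3 -> (p3 | p2)), w1
3. p3, w1
4. ~(p3 | p2), w1
5. ~p3, w1
6. ~p2, w1
Accessibility: w0Rw1
Branch closes: p3 and ~p3 both at w1.
All branches of the tableau close; one closing branch shown above.

No, unsatisfiable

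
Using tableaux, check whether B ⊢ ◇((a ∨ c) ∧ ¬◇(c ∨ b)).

Tableau for the negation ¬◇((a ∨ c) ∧ ¬◇(c ∨ b)):
1. ¬◇((a ∨ c) ∧ ¬◇(c ∨ b)), w0
2. ¬((a ∨ c) ∧ ¬◇(c ∨ b)), w0   [¬◇-rule on 1 via w0Rw0]
3. ◇(c ∨ b), w0   [¬∧-rule on 2 (branches; this branch)]
4. c ∨ b, w1   [◇-rule on 3: fresh world w1, w0Rw1]
5. ¬((a ∨ c) ∧ ¬◇(c ∨ b)), w1   [¬◇-rule on 1 via w0Rw1]
6. b, w1   [∨-rule on 4 (branches; this branch)]
7. ◇(c ∨ b), w1   [¬∧-rule on 5 (branches; this branch)]
8. c ∨ b, w2   [◇-rule on 7: fresh world w2, w1Rw2]
9. b, w2   [∨-rule on 8 (branches; this branch)]
Accessibility: w0Rw0, w0Rw1, w1Rw0, w1Rw1, w1Rw2, w2Rw1, w2Rw2
The negation has an open branch (countermodel exists).

No, not valid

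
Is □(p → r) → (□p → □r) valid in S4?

Tableau for the negation ¬(□(p → r) → (□p → □r)):
1. ¬(□(p → r) → (□p → □r)), w0
2. □(p → r), w0
3. ¬(□p → □r), w0
4. □p, w0
5. ¬□r, w0
6. p → r, w0
7. p, w0
8. r, w0
9. ¬r, w1
10. p → r, w1
11. p, w1
12. r, w1
Accessibility: w0Rw0, w0Rw1, w1Rw1
Branch closes: r and ¬r both at w1.
All branches of the negation close; one closing branch shown above.

Valid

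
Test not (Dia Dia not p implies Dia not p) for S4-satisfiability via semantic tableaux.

1. not (Dia Dia not p implies Dia not p), u
2. Dia Dia not p, u
3. not Dia not p, u
4. p, u
5. Dia not p, v
6. p, v
7. not p, w
8. p, w
Accessibility: uRu, uRv, uRw, vRv, vRw, wRw
Branch closes: p and not p both at w.
Every branch closes; the branch above is one of them.

Unsatisfiable (every branch closes)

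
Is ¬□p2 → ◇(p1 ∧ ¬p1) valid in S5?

No, not valid

Tableau for the negation ¬(¬□p2 → ◇(p1 ∧ ¬p1)):
1. ¬(¬□p2 → ◇(p1 ∧ ¬p1)), w0
2. ¬□p2, w0
3. ¬◇(p1 ∧ ¬p1), w0
4. ¬(p1 ∧ ¬p1), w0
5. p1, w0
6. ¬p2, w1
7. ¬(p1 ∧ ¬p1), w1
8. p1, w1
Accessibility: w0Rw0, w0Rw1, w1Rw0, w1Rw1
The negation has an open branch (countermodel exists).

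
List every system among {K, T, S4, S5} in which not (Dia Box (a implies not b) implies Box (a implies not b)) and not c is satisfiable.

S5-tableau for the formula:
1. not (Dia Box (a implies not b) implies Box (a implies not b)) and not c, w0
2. not (Dia Box (a implies not b) implies Box (a implies not b)), w0
3. not c, w0
4. Dia Box (a implies not b), w0
5. not Box (a implies not b), w0
6. Box (a implies not b), w1
7. a implies not b, w0
8. a implies not b, w1
9. not b, w0
10. not b, w1
11. not (a implies not b), w2
12. a, w2
13. b, w2
14. a implies not b, w2
15. not b, w2
Accessibility: w0Rw0, w0Rw1, w0Rw2, w1Rw0, w1Rw1, w1Rw2, w2Rw0, w2Rw1, w2Rw2
Branch closes: b and not b both at w2.
Every branch closes (one shown): unsatisfiable in S5.
S4-tableau for the formula:
1. not (Dia Box (a implies not b) implies Box (a implies not b)) and not c, w0
2. not (Dia Box (a implies not b) implies Box (a implies not b)), w0
3. not c, w0
4. Dia Box (a implies not b), w0
5. not Box (a implies not b), w0
6. Box (a implies not b), w1
7. a implies not b, w1
8. not b, w1
9. not (a implies not b), w2
10. a, w2
11. b, w2
Accessibility: w0Rw0, w0Rw1, w0Rw2, w1Rw1, w2Rw2
Complete open branch: satisfiable in S4, hence also in K, T (this S4-model is also a K-model and a T-model).

K, T, S4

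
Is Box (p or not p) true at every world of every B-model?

Yes, valid

Tableau for the negation not Box (p or not p):
1. not Box (p or not p), w0
2. not (p or not p), w1
3. not p, w1
4. p, w1
Accessibility: w0Rw0, w0Rw1, w1Rw0, w1Rw1
Branch closes: p and not p both at w1.
All branches of the negation close; one closing branch shown above.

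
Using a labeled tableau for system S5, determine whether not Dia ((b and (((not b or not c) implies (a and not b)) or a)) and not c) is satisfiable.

Yes, satisfiable

1. not Dia ((b and (((not b or not c) implies (a and not b)) or a)) and not c), w0
2. not ((b and (((not b or not c) implies (a and not b)) or a)) and not c), w0   [neg-Dia-rule on 1 via w0Rw0]
3. c, w0   [neg-and-rule on 2 (branches; this branch)]
Accessibility: w0Rw0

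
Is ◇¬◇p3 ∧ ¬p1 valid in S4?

Tableau for the negation ¬(◇¬◇p3 ∧ ¬p1):
1. ¬(◇¬◇p3 ∧ ¬p1), u
2. p1, u   [¬∧-rule on 1 (branches; this branch)]
Accessibility: uRu
The negation has an open branch (countermodel exists).

No, not valid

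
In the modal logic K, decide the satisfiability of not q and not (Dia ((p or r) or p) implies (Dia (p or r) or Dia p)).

1. not q and not (Dia ((p or r) or p) implies (Dia (p or r) or Dia p)), 0
2. not q, 0   [and-rule on 1]
3. not (Dia ((p or r) or p) implies (Dia (p or r) or Dia p)), 0   [and-rule on 1]
4. Dia ((p or r) or p), 0   [neg-implies-rule on 3]
5. not (Dia (p or r) or Dia p), 0   [neg-implies-rule on 3]
6. not Dia (p or r), 0   [neg-or-rule on 5]
7. not Dia p, 0   [neg-or-rule on 5]
8. (p or r) or p, 1   [Dia-rule on 4: fresh world 1, 0R1]
9. not (p or r), 1   [neg-Dia-rule on 6 via 0R1]
10. not p, 1   [neg-or-rule on 9]
11. not r, 1   [neg-or-rule on 9]
12. p or r, 1   [or-rule on 8 (branches; this branch)]
13. r, 1   [or-rule on 12 (branches; this branch)]
Accessibility: 0R1
Branch closes: r and not r both at 1.
(One branch shown.) All branches close.

No, unsatisfiable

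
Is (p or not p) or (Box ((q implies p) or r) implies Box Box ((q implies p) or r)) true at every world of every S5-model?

Tableau for the negation not ((p or not p) or (Box ((q implies p) or r) implies Box Box ((q implies p) or r))):
1. not ((p or not p) or (Box ((q implies p) or r) implies Box Box ((q implies p) or r))), u
2. not (p or not p), u
3. not (Box ((q implies p) or r) implies Box Box ((q implies p) or r)), u
4. not p, u
5. p, u
Accessibility: uRu
Branch closes: p and not p both at u.
Every branch of the negation's tableau closes; the branch above is one of them.

Valid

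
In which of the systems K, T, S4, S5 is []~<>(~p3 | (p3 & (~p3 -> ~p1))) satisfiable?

T-tableau for the formula:
1. []~<>(~p3 | (p3 & (~p3 -> ~p1))), 0
2. ~<>(~p3 | (p3 & (~p3 -> ~p1))), 0
3. ~(~p3 | (p3 & (~p3 -> ~p1))), 0
4. p3, 0
5. ~(p3 & (~p3 -> ~p1)), 0
6. ~(~p3 -> ~p1), 0
7. ~p3, 0
8. p1, 0
Accessibility: 0R0
Branch closes: p3 and ~p3 both at 0.
Every branch closes (one shown): unsatisfiable in T, hence also in S4, S5 (every S4/S5-frame is a T-frame).
K-tableau for the formula:
1. []~<>(~p3 | (p3 & (~p3 -> ~p1))), 0
Complete open branch: satisfiable in K.

K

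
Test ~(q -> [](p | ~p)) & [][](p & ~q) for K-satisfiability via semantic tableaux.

1. ~(q -> [](p | ~p)) & [][](p & ~q), 0
2. ~(q -> [](p | ~p)), 0
3. [][](p & ~q), 0
4. q, 0
5. ~[](p | ~p), 0
6. ~(p | ~p), 1
7. ~p, 1
8. p, 1
Accessibility: 0R1
Branch closes: p and ~p both at 1.
(One branch shown.) All branches close.

Unsatisfiable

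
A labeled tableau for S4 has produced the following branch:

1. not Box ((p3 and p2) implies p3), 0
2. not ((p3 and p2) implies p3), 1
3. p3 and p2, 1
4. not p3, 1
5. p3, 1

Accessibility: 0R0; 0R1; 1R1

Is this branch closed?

Closed

Both p3 and not p3 appear at 1.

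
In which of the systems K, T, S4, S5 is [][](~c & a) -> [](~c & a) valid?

T, S4, S5

K-tableau for the negation ~([][](~c & a) -> [](~c & a)):
1. ~([][](~c & a) -> [](~c & a)), u
2. [][](~c & a), u
3. ~[](~c & a), u
4. ~(~c & a), v
5. [](~c & a), v
6. ~a, v
Accessibility: uRv
Complete open branch: countermodel on a K-frame, so not valid in K.
T-tableau for the negation ~([][](~c & a) -> [](~c & a)):
1. ~([][](~c & a) -> [](~c & a)), u
2. [][](~c & a), u
3. ~[](~c & a), u
4. [](~c & a), u
5. ~c & a, u
6. ~c, u
7. a, u
8. ~(~c & a), v
9. [](~c & a), v
10. ~c & a, v
11. ~c, v
12. a, v
13. ~a, v
Accessibility: uRu, uRv, vRv
Branch closes: a and ~a both at v.
Every branch closes (one shown): valid in T, hence also in S4, S5 (every theorem of T is a theorem of S4 and S5).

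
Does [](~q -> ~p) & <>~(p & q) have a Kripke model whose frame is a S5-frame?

1. [](~q -> ~p) & <>~(p & q), u
2. [](~q -> ~p), u
3. <>~(p & q), u
4. ~q -> ~p, u
5. ~p, u
6. ~(p & q), v
7. ~q -> ~p, v
8. ~q, v
9. ~p, v
Accessibility: uRu, uRv, vRu, vRv

Satisfiable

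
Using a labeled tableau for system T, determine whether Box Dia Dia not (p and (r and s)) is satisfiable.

Satisfiable (open branch found)

1. Box Dia Dia not (p and (r and s)), u
2. Dia Dia not (p and (r and s)), u   [Box-rule on 1 via uRu]
3. Dia not (p and (r and s)), v   [Dia-rule on 2: fresh world v, uRv]
4. Dia Dia not (p and (r and s)), v   [Box-rule on 1 via uRv]
5. not (p and (r and s)), w   [Dia-rule on 3: fresh world w, vRw]
6. not (r and s), w   [neg-and-rule on 5 (branches; this branch)]
7. not s, w   [neg-and-rule on 6 (branches; this branch)]
8. Dia not (p and (r and s)), x   [Dia-rule on 4: fresh world x, vRx]
9. not (p and (r and s)), y   [Dia-rule on 8: fresh world y, xRy]
10. not (r and s), y   [neg-and-rule on 9 (branches; this branch)]
11. not s, y   [neg-and-rule on 10 (branches; this branch)]
Accessibility: uRu, uRv, vRv, vRw, vRx, wRw, xRx, xRy, yRy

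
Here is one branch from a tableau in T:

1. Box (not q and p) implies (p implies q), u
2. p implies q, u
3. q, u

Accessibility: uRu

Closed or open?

Open

No atom appears with both signs at the same world.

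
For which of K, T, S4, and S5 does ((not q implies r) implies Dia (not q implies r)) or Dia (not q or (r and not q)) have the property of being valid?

K-tableau for the negation not (((not q implies r) implies Dia (not q implies r)) or Dia (not q or (r and not q))):
1. not (((not q implies r) implies Dia (not q implies r)) or Dia (not q or (r and not q))), w0
2. not ((not q implies r) implies Dia (not q implies r)), w0   [neg-or-rule on 1]
3. not Dia (not q or (r and not q)), w0   [neg-or-rule on 1]
4. not q implies r, w0   [neg-implies-rule on 2]
5. not Dia (not q implies r), w0   [neg-implies-rule on 2]
6. r, w0   [implies-rule on 4 (branches; this branch)]
Complete open branch: countermodel on a K-frame, so not valid in K.
T-tableau for the negation not (((not q implies r) implies Dia (not q implies r)) or Dia (not q or (r and not q))):
1. not (((not q implies r) implies Dia (not q implies r)) or Dia (not q or (r and not q))), w0
2. not ((not q implies r) implies Dia (not q implies r)), w0   [neg-or-rule on 1]
3. not Dia (not q or (r and not q)), w0   [neg-or-rule on 1]
4. not q implies r, w0   [neg-implies-rule on 2]
5. not Dia (not q implies r), w0   [neg-implies-rule on 2]
6. not (not q or (r and not q)), w0   [neg-Dia-rule on 3 via w0Rw0]
7. q, w0   [neg-or-rule on 6]
8. not (r and not q), w0   [neg-or-rule on 6]
9. not (not q implies r), w0   [neg-Dia-rule on 5 via w0Rw0]
10. not q, w0   [neg-implies-rule on 9]
11. not r, w0   [neg-implies-rule on 9]
Accessibility: w0Rw0
Branch closes: q and not q both at w0.
Every branch closes (one shown): valid in T, hence also in S4, S5 (every theorem of T is a theorem of S4 and S5).

T, S4, S5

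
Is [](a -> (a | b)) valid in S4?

Valid

Tableau for the negation ~[](a -> (a | b)):
1. ~[](a -> (a | b)), 0
2. ~(a -> (a | b)), 1   [~[]-rule on 1: fresh world 1, 0R1]
3. a, 1   [~->-rule on 2]
4. ~(a | b), 1   [~->-rule on 2]
5. ~a, 1   [~|-rule on 4]
6. ~b, 1   [~|-rule on 4]
Accessibility: 0R0, 0R1, 1R1
Branch closes: a and ~a both at 1.
All branches of the negation close; one closing branch shown above.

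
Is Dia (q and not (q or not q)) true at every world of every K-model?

Tableau for the negation not Dia (q and not (q or not q)):
1. not Dia (q and not (q or not q)), w0
The negation has an open branch (countermodel exists).

Not valid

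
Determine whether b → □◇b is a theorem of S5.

Valid in S5

Tableau for the negation ¬(b → □◇b):
1. ¬(b → □◇b), 0
2. b, 0
3. ¬□◇b, 0
4. ¬◇b, 1
5. ¬b, 0
Accessibility: 0R0, 0R1, 1R0, 1R1
Branch closes: b and ¬b both at 0.
All branches of the negation close; one closing branch shown above.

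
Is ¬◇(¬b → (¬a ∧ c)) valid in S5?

Tableau for the negation ◇(¬b → (¬a ∧ c)):
1. ◇(¬b → (¬a ∧ c)), 0
2. ¬b → (¬a ∧ c), 1
3. ¬a ∧ c, 1
4. ¬a, 1
5. c, 1
Accessibility: 0R0, 0R1, 1R0, 1R1
The negation has an open branch (countermodel exists).

No, not valid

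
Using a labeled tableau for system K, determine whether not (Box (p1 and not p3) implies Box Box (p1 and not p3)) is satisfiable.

1. not (Box (p1 and not p3) implies Box Box (p1 and not p3)), u
2. Box (p1 and not p3), u
3. not Box Box (p1 and not p3), u
4. not Box (p1 and not p3), v
5. p1 and not p3, v
6. p1, v
7. not p3, v
8. not (p1 and not p3), w
9. p3, w
Accessibility: uRv, vRw

Yes, satisfiable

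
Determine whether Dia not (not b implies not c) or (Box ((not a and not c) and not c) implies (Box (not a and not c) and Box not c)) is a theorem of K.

Valid

Tableau for the negation not (Dia not (not b implies not c) or (Box ((not a and not c) and not c) implies (Box (not a and not c) and Box not c))):
1. not (Dia not (not b implies not c) or (Box ((not a and not c) and not c) implies (Box (not a and not c) and Box not c))), u
2. not Dia not (not b implies not c), u   [neg-or-rule on 1]
3. not (Box ((not a and not c) and not c) implies (Box (not a and not c) and Box not c)), u   [neg-or-rule on 1]
4. Box ((not a and not c) and not c), u   [neg-implies-rule on 3]
5. not (Box (not a and not c) and Box not c), u   [neg-implies-rule on 3]
6. not Box (not a and not c), u   [neg-and-rule on 5 (branches; this branch)]
7. not (not a and not c), v   [neg-Box-rule on 6: fresh world v, uRv]
8. not b implies not c, v   [neg-Dia-rule on 2 via uRv]
9. (not a and not c) and not c, v   [Box-rule on 4 via uRv]
10. not a and not c, v   [and-rule on 9]
11. not c, v   [and-rule on 9]
12. not a, v   [and-rule on 10]
13. c, v   [neg-and-rule on 7 (branches; this branch)]
Accessibility: uRv
Branch closes: c and not c both at v.
Every branch of the negation's tableau closes; the branch above is one of them.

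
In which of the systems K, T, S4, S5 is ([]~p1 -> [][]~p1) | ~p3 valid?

S4-tableau for the negation ~(([]~p1 -> [][]~p1) | ~p3):
1. ~(([]~p1 -> [][]~p1) | ~p3), w0
2. ~([]~p1 -> [][]~p1), w0
3. p3, w0
4. []~p1, w0
5. ~[][]~p1, w0
6. ~p1, w0
7. ~[]~p1, w1
8. ~p1, w1
9. p1, w2
10. ~p1, w2
Accessibility: w0Rw0, w0Rw1, w0Rw2, w1Rw1, w1Rw2, w2Rw2
Branch closes: p1 and ~p1 both at w2.
Every branch closes (one shown): valid in S4, hence also in S5 (every theorem of S4 is a theorem of S5).
T-tableau for the negation ~(([]~p1 -> [][]~p1) | ~p3):
1. ~(([]~p1 -> [][]~p1) | ~p3), w0
2. ~([]~p1 -> [][]~p1), w0
3. p3, w0
4. []~p1, w0
5. ~[][]~p1, w0
6. ~p1, w0
7. ~[]~p1, w1
8. ~p1, w1
9. p1, w2
Accessibility: w0Rw0, w0Rw1, w1Rw1, w1Rw2, w2Rw2
Complete open branch: countermodel on a T-frame, so not valid in T, nor in K (the same frame is also a K-frame).

S4, S5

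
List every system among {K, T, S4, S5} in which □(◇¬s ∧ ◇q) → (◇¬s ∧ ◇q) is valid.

T-tableau for the negation ¬(□(◇¬s ∧ ◇q) → (◇¬s ∧ ◇q)):
1. ¬(□(◇¬s ∧ ◇q) → (◇¬s ∧ ◇q)), 0
2. □(◇¬s ∧ ◇q), 0   [¬→-rule on 1]
3. ¬(◇¬s ∧ ◇q), 0   [¬→-rule on 1]
4. ◇¬s ∧ ◇q, 0   [□-rule on 2 via 0R0]
5. ◇¬s, 0   [∧-rule on 4]
6. ◇q, 0   [∧-rule on 4]
7. ¬◇q, 0   [¬∧-rule on 3 (branches; this branch)]
8. ¬q, 0   [¬◇-rule on 7 via 0R0]
9. ¬s, 1   [◇-rule on 5: fresh world 1, 0R1]
10. ◇¬s ∧ ◇q, 1   [□-rule on 2 via 0R1]
11. ◇¬s, 1   [∧-rule on 10]
12. ◇q, 1   [∧-rule on 10]
13. ¬q, 1   [¬◇-rule on 7 via 0R1]
14. q, 2   [◇-rule on 6: fresh world 2, 0R2]
15. ◇¬s ∧ ◇q, 2   [□-rule on 2 via 0R2]
16. ◇¬s, 2   [∧-rule on 15]
17. ◇q, 2   [∧-rule on 15]
18. ¬q, 2   [¬◇-rule on 7 via 0R2]
Accessibility: 0R0, 0R1, 0R2, 1R1, 2R2
Branch closes: q and ¬q both at 2.
Every branch closes (one shown): valid in T, hence also in S4, S5 (every theorem of T is a theorem of S4 and S5).
K-tableau for the negation ¬(□(◇¬s ∧ ◇q) → (◇¬s ∧ ◇q)):
1. ¬(□(◇¬s ∧ ◇q) → (◇¬s ∧ ◇q)), 0
2. □(◇¬s ∧ ◇q), 0   [¬→-rule on 1]
3. ¬(◇¬s ∧ ◇q), 0   [¬→-rule on 1]
4. ¬◇q, 0   [¬∧-rule on 3 (branches; this branch)]
Complete open branch: countermodel on a K-frame, so not valid in K.

T, S4, S5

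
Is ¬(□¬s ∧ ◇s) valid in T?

Tableau for the negation □¬s ∧ ◇s:
1. □¬s ∧ ◇s, 0
2. □¬s, 0
3. ◇s, 0
4. ¬s, 0
5. s, 1
6. ¬s, 1
Accessibility: 0R0, 0R1, 1R1
Branch closes: s and ¬s both at 1.
Every branch of the negation's tableau closes; the branch above is one of them.

Valid in T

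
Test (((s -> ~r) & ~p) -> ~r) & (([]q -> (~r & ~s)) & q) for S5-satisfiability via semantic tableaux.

Yes, satisfiable

1. (((s -> ~r) & ~p) -> ~r) & (([]q -> (~r & ~s)) & q), w0
2. ((s -> ~r) & ~p) -> ~r, w0   [&-rule on 1]
3. ([]q -> (~r & ~s)) & q, w0   [&-rule on 1]
4. []q -> (~r & ~s), w0   [&-rule on 3]
5. q, w0   [&-rule on 3]
6. ~r, w0   [->-rule on 2 (branches; this branch)]
7. ~r & ~s, w0   [->-rule on 4 (branches; this branch)]
8. ~s, w0   [&-rule on 7]
Accessibility: w0Rw0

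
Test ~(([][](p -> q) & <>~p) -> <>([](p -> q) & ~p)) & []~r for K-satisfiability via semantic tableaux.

Unsatisfiable

1. ~(([][](p -> q) & <>~p) -> <>([](p -> q) & ~p)) & []~r, u
2. ~(([][](p -> q) & <>~p) -> <>([](p -> q) & ~p)), u
3. []~r, u
4. [][](p -> q) & <>~p, u
5. ~<>([](p -> q) & ~p), u
6. [][](p -> q), u
7. <>~p, u
8. ~p, v
9. ~r, v
10. ~([](p -> q) & ~p), v
11. [](p -> q), v
12. ~[](p -> q), v
13. ~(p -> q), w
14. p, w
15. ~q, w
16. p -> q, w
17. q, w
Accessibility: uRv, vRw
Branch closes: q and ~q both at w.
All branches of the tableau close; one closing branch shown above.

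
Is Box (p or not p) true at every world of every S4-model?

Tableau for the negation not Box (p or not p):
1. not Box (p or not p), w0
2. not (p or not p), w1
3. not p, w1
4. p, w1
Accessibility: w0Rw0, w0Rw1, w1Rw1
Branch closes: p and not p both at w1.
Every branch of the negation's tableau closes; the branch above is one of them.

Valid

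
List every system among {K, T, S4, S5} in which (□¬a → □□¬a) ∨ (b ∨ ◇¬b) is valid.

K-tableau for the negation ¬((□¬a → □□¬a) ∨ (b ∨ ◇¬b)):
1. ¬((□¬a → □□¬a) ∨ (b ∨ ◇¬b)), u
2. ¬(□¬a → □□¬a), u
3. ¬(b ∨ ◇¬b), u
4. □¬a, u
5. ¬□□¬a, u
6. ¬b, u
7. ¬◇¬b, u
8. ¬□¬a, v
9. ¬a, v
10. b, v
11. a, w
Accessibility: uRv, vRw
Complete open branch: countermodel on a K-frame, so not valid in K.
T-tableau for the negation ¬((□¬a → □□¬a) ∨ (b ∨ ◇¬b)):
1. ¬((□¬a → □□¬a) ∨ (b ∨ ◇¬b)), u
2. ¬(□¬a → □□¬a), u
3. ¬(b ∨ ◇¬b), u
4. □¬a, u
5. ¬□□¬a, u
6. ¬b, u
7. ¬◇¬b, u
8. ¬a, u
9. b, u
Accessibility: uRu
Branch closes: b and ¬b both at u.
Every branch closes (one shown): valid in T, hence also in S4, S5 (every theorem of T is a theorem of S4 and S5).

T, S4, S5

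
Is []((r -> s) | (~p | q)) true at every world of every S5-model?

No, not valid

Tableau for the negation ~[]((r -> s) | (~p | q)):
1. ~[]((r -> s) | (~p | q)), u
2. ~((r -> s) | (~p | q)), v
3. ~(r -> s), v
4. ~(~p | q), v
5. r, v
6. ~s, v
7. p, v
8. ~q, v
Accessibility: uRu, uRv, vRu, vRv
The negation has an open branch (countermodel exists).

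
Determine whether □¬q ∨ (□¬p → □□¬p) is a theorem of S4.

Valid in S4

Tableau for the negation ¬(□¬q ∨ (□¬p → □□¬p)):
1. ¬(□¬q ∨ (□¬p → □□¬p)), w0
2. ¬□¬q, w0
3. ¬(□¬p → □□¬p), w0
4. □¬p, w0
5. ¬□□¬p, w0
6. ¬p, w0
7. q, w1
8. ¬p, w1
9. ¬□¬p, w2
10. ¬p, w2
11. p, w3
12. ¬p, w3
Accessibility: w0Rw0, w0Rw1, w0Rw2, w0Rw3, w1Rw1, w2Rw2, w2Rw3, w3Rw3
Branch closes: p and ¬p both at w3.
Every branch of the negation's tableau closes; the branch above is one of them.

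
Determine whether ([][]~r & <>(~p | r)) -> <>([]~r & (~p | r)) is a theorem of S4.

Tableau for the negation ~(([][]~r & <>(~p | r)) -> <>([]~r & (~p | r))):
1. ~(([][]~r & <>(~p | r)) -> <>([]~r & (~p | r))), w0
2. [][]~r & <>(~p | r), w0
3. ~<>([]~r & (~p | r)), w0
4. [][]~r, w0
5. <>(~p | r), w0
6. ~([]~r & (~p | r)), w0
7. []~r, w0
8. ~r, w0
9. ~(~p | r), w0
10. p, w0
11. ~p | r, w1
12. ~([]~r & (~p | r)), w1
13. []~r, w1
14. ~r, w1
15. ~p, w1
16. ~[]~r, w1
17. r, w2
18. ~([]~r & (~p | r)), w2
19. []~r, w2
20. ~r, w2
Accessibility: w0Rw0, w0Rw1, w0Rw2, w1Rw1, w1Rw2, w2Rw2
Branch closes: r and ~r both at w2.
All branches of the negation close; one closing branch shown above.

Valid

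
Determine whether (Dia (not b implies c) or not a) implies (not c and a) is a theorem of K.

Tableau for the negation not ((Dia (not b implies c) or not a) implies (not c and a)):
1. not ((Dia (not b implies c) or not a) implies (not c and a)), 0
2. Dia (not b implies c) or not a, 0   [neg-implies-rule on 1]
3. not (not c and a), 0   [neg-implies-rule on 1]
4. not a, 0   [or-rule on 2 (branches; this branch)]
The negation has an open branch (countermodel exists).

Not valid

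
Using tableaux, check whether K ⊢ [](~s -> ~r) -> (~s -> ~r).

Not valid

Tableau for the negation ~([](~s -> ~r) -> (~s -> ~r)):
1. ~([](~s -> ~r) -> (~s -> ~r)), u
2. [](~s -> ~r), u   [~->-rule on 1]
3. ~(~s -> ~r), u   [~->-rule on 1]
4. ~s, u   [~->-rule on 3]
5. r, u   [~->-rule on 3]
The negation has an open branch (countermodel exists).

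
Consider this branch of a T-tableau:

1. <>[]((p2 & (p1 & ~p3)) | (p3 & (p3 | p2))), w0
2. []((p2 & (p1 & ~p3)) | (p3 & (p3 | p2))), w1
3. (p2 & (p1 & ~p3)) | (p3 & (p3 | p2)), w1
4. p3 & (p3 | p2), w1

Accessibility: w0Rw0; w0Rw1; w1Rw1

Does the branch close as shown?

There is no literal clash: for every atom and world, at most one sign appears.

No, open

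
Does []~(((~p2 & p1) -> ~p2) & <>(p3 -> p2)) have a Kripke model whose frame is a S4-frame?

Satisfiable

1. []~(((~p2 & p1) -> ~p2) & <>(p3 -> p2)), 0
2. ~(((~p2 & p1) -> ~p2) & <>(p3 -> p2)), 0
3. ~<>(p3 -> p2), 0
4. ~(p3 -> p2), 0
5. p3, 0
6. ~p2, 0
Accessibility: 0R0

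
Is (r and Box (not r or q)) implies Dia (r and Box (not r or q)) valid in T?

Valid

Tableau for the negation not ((r and Box (not r or q)) implies Dia (r and Box (not r or q))):
1. not ((r and Box (not r or q)) implies Dia (r and Box (not r or q))), 0
2. r and Box (not r or q), 0
3. not Dia (r and Box (not r or q)), 0
4. r, 0
5. Box (not r or q), 0
6. not (r and Box (not r or q)), 0
7. not r or q, 0
8. not Box (not r or q), 0
9. q, 0
10. not (not r or q), 1
11. r, 1
12. not q, 1
13. not (r and Box (not r or q)), 1
14. not r or q, 1
15. not Box (not r or q), 1
16. q, 1
Accessibility: 0R0, 0R1, 1R1
Branch closes: q and not q both at 1.
Every branch of the negation's tableau closes; the branch above is one of them.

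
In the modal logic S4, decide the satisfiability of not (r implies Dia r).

1. not (r implies Dia r), u
2. r, u
3. not Dia r, u
4. not r, u
Accessibility: uRu
Branch closes: r and not r both at u.
All branches of the tableau close; one closing branch shown above.

No, unsatisfiable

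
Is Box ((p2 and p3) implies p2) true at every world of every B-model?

Tableau for the negation not Box ((p2 and p3) implies p2):
1. not Box ((p2 and p3) implies p2), w0
2. not ((p2 and p3) implies p2), w1
3. p2 and p3, w1
4. not p2, w1
5. p2, w1
6. p3, w1
Accessibility: w0Rw0, w0Rw1, w1Rw0, w1Rw1
Branch closes: p2 and not p2 both at w1.
Every branch of the negation's tableau closes; the branch above is one of them.

Valid in B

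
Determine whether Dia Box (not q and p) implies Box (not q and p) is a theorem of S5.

Tableau for the negation not (Dia Box (not q and p) implies Box (not q and p)):
1. not (Dia Box (not q and p) implies Box (not q and p)), w0
2. Dia Box (not q and p), w0   [neg-implies-rule on 1]
3. not Box (not q and p), w0   [neg-implies-rule on 1]
4. Box (not q and p), w1   [Dia-rule on 2: fresh world w1, w0Rw1]
5. not q and p, w0   [Box-rule on 4 via w1Rw0]
6. not q, w0   [and-rule on 5]
7. p, w0   [and-rule on 5]
8. not q and p, w1   [Box-rule on 4 via w1Rw1]
9. not q, w1   [and-rule on 8]
10. p, w1   [and-rule on 8]
11. not (not q and p), w2   [neg-Box-rule on 3: fresh world w2, w0Rw2]
12. not q and p, w2   [Box-rule on 4 via w1Rw2]
13. not q, w2   [and-rule on 12]
14. p, w2   [and-rule on 12]
15. not p, w2   [neg-and-rule on 11 (branches; this branch)]
Accessibility: w0Rw0, w0Rw1, w0Rw2, w1Rw0, w1Rw1, w1Rw2, w2Rw0, w2Rw1, w2Rw2
Branch closes: p and not p both at w2.
Every branch of the negation's tableau closes; the branch above is one of them.

Yes, valid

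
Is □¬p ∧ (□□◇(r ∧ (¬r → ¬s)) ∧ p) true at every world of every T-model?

Invalid (countermodel exists)

Tableau for the negation ¬(□¬p ∧ (□□◇(r ∧ (¬r → ¬s)) ∧ p)):
1. ¬(□¬p ∧ (□□◇(r ∧ (¬r → ¬s)) ∧ p)), w0
2. ¬(□□◇(r ∧ (¬r → ¬s)) ∧ p), w0   [¬∧-rule on 1 (branches; this branch)]
3. ¬p, w0   [¬∧-rule on 2 (branches; this branch)]
Accessibility: w0Rw0
The negation has an open branch (countermodel exists).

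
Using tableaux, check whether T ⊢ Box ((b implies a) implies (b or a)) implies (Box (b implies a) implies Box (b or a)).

Tableau for the negation not (Box ((b implies a) implies (b or a)) implies (Box (b implies a) implies Box (b or a))):
1. not (Box ((b implies a) implies (b or a)) implies (Box (b implies a) implies Box (b or a))), u
2. Box ((b implies a) implies (b or a)), u
3. not (Box (b implies a) implies Box (b or a)), u
4. Box (b implies a), u
5. not Box (b or a), u
6. (b implies a) implies (b or a), u
7. b implies a, u
8. b or a, u
9. a, u
10. not (b or a), v
11. not b, v
12. not a, v
13. (b implies a) implies (b or a), v
14. b implies a, v
15. b or a, v
16. a, v
Accessibility: uRu, uRv, vRv
Branch closes: a and not a both at v.
Every branch of the negation's tableau closes; the branch above is one of them.

Yes, valid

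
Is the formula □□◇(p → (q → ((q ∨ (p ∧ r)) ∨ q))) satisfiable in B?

1. □□◇(p → (q → ((q ∨ (p ∧ r)) ∨ q))), 0
2. □◇(p → (q → ((q ∨ (p ∧ r)) ∨ q))), 0   [□-rule on 1 via 0R0]
3. ◇(p → (q → ((q ∨ (p ∧ r)) ∨ q))), 0   [□-rule on 2 via 0R0]
4. p → (q → ((q ∨ (p ∧ r)) ∨ q)), 1   [◇-rule on 3: fresh world 1, 0R1]
5. □◇(p → (q → ((q ∨ (p ∧ r)) ∨ q))), 1   [□-rule on 1 via 0R1]
6. ◇(p → (q → ((q ∨ (p ∧ r)) ∨ q))), 1   [□-rule on 2 via 0R1]
7. q → ((q ∨ (p ∧ r)) ∨ q), 1   [→-rule on 4 (branches; this branch)]
8. (q ∨ (p ∧ r)) ∨ q, 1   [→-rule on 7 (branches; this branch)]
9. q, 1   [∨-rule on 8 (branches; this branch)]
10. p → (q → ((q ∨ (p ∧ r)) ∨ q)), 2   [◇-rule on 6: fresh world 2, 1R2]
11. ◇(p → (q → ((q ∨ (p ∧ r)) ∨ q))), 2   [□-rule on 5 via 1R2]
12. q → ((q ∨ (p ∧ r)) ∨ q), 2   [→-rule on 10 (branches; this branch)]
13. (q ∨ (p ∧ r)) ∨ q, 2   [→-rule on 12 (branches; this branch)]
14. q, 2   [∨-rule on 13 (branches; this branch)]
15. p → (q → ((q ∨ (p ∧ r)) ∨ q)), 3   [◇-rule on 11: fresh world 3, 2R3]
16. q → ((q ∨ (p ∧ r)) ∨ q), 3   [→-rule on 15 (branches; this branch)]
17. (q ∨ (p ∧ r)) ∨ q, 3   [→-rule on 16 (branches; this branch)]
18. q, 3   [∨-rule on 17 (branches; this branch)]
Accessibility: 0R0, 0R1, 1R0, 1R1, 1R2, 2R1, 2R2, 2R3, 3R2, 3R3

Satisfiable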